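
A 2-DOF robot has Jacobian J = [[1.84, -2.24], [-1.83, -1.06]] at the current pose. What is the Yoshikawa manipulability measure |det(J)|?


det(J) = 1.84*-1.06 - (-2.24)*(-1.83) = -6.0496
|det(J)| = 6.0496

6.0496


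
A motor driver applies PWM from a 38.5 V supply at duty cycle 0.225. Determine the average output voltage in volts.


V_avg = V_supply * D = 38.5*0.225 = 8.6625

8.6625 V


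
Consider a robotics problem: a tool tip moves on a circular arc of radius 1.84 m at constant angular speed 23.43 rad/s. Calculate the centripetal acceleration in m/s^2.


a_c = omega^2 * r = 23.43^2 * 1.84 = 1010.0954

1010.0954 m/s^2


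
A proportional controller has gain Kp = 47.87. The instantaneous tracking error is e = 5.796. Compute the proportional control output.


u_P = Kp * e = 47.87 * 5.796 = 277.4545

277.4545


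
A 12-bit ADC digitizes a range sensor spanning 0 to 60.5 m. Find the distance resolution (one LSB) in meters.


res = range / 2^n = 60.5/2^12 = 60.5/4096 = 0.0148

0.0148 m


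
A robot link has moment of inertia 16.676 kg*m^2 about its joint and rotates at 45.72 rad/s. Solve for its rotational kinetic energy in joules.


KE = (1/2)*I*omega^2 = 0.5*16.676*45.72^2 = 17429.0748

17429.0748 J


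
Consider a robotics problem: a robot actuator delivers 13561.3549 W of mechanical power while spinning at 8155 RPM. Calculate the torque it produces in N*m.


omega = 8155 * 2*pi/60 = 853.989603 rad/s
tau = P / omega = 13561.3549 / 853.989603 = 15.8800

15.8800 N*m


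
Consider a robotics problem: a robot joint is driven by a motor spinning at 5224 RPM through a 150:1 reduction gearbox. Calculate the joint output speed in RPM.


omega_joint = omega_motor / N = 5224 / 150 = 34.8267

34.8267 RPM


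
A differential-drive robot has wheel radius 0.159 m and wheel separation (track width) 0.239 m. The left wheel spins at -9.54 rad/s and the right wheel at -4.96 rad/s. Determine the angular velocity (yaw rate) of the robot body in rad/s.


omega = r*(wR - wL)/L = 0.159*(-4.96 - (-9.54))/0.239 = 3.0469

3.0469 rad/s


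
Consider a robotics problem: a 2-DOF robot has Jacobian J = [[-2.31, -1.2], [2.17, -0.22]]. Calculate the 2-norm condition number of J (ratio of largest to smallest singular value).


JJ^T eigenvalues: trace(JJ^T) = 11.5334, det(JJ^T) = det(J)^2 = 9.68578884
s_max^2 = (11.5334 + sqrt(94.27616020))/2 = 10.62149557
s_min^2 = (11.5334 - sqrt(94.27616020))/2 = 0.91190443
kappa = s_max/s_min = sqrt(10.62149557/0.91190443) = 3.4129

3.4129


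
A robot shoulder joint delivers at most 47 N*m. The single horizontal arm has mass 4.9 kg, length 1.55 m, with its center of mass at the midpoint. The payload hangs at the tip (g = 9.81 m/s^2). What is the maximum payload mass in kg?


tau_arm = m_arm*g*(L/2) = 4.9*9.81*1.55/2 = 37.2535 N*m
tau_payload = tau_max - tau_arm = 47 - 37.2535 = 9.7465
m_payload = tau_payload / (g*L) = 9.7465 / (9.81*1.55) = 0.6410

0.6410 kg


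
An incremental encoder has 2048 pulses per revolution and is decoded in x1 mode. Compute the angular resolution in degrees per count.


resolution = 360 / (PPR * 1) = 360 / 2048 = 0.1758

0.1758 degrees


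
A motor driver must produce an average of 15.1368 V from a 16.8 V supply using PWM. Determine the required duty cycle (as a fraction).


D = V_avg/V_supply = 15.1368/16.8 = 0.9010

0.9010


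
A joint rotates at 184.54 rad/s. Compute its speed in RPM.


RPM = 184.54 * 60/(2*pi) = 1762.2272

1762.2272 RPM


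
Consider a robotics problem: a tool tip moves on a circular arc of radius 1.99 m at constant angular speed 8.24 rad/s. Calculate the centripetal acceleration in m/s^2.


a_c = omega^2 * r = 8.24^2 * 1.99 = 135.1162

135.1162 m/s^2


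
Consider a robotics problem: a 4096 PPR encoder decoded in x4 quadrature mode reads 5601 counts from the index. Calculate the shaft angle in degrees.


angle = counts * 360 / (PPR*4) = 5601 * 360 / 16384 = 123.0688

123.0688 degrees


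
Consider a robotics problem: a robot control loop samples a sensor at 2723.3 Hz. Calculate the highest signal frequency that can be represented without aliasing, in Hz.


f_max = f_s/2 = 2723.3/2 = 1361.6500

1361.6500 Hz


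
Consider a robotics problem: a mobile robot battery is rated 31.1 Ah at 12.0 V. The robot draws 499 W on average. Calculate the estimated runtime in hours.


E = 31.1*12.0 = 373.2000 Wh
t = E/P = 373.2000/499 = 0.7479

0.7479 hours


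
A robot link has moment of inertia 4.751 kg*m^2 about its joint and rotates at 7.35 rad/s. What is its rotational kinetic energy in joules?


KE = (1/2)*I*omega^2 = 0.5*4.751*7.35^2 = 128.3304

128.3304 J


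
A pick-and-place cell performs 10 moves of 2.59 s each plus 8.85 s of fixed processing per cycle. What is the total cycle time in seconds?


T = 10*2.59 + 8.85 = 34.7500

34.7500 s


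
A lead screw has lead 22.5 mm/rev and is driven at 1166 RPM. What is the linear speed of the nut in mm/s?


v = lead * (RPM/60) = 22.5*1166/60 = 437.2500

437.2500 mm/s


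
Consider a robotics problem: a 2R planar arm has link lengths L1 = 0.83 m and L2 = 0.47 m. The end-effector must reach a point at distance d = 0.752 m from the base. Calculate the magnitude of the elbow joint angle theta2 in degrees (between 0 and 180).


cos(th2) = (d^2 - L1^2 - L2^2)/(2*L1*L2) = (0.752^2 - 0.83^2 - 0.47^2)/(2*0.83*0.47) = -0.44129198
th2 = acos(-0.44129198) = 116.1863 deg

116.1863 degrees


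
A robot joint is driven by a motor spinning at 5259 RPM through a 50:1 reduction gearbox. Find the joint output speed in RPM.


omega_joint = omega_motor / N = 5259 / 50 = 105.1800

105.1800 RPM


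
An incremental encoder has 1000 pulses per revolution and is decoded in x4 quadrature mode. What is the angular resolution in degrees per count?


resolution = 360 / (PPR * 4) = 360 / 4000 = 0.0900

0.0900 degrees


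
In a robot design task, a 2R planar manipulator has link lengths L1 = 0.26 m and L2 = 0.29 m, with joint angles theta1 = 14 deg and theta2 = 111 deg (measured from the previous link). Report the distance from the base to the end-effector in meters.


x = L1*cos(th1) + L2*cos(th1+th2) = 0.085940
y = L1*sin(th1) + L2*sin(th1+th2) = 0.300454
d = sqrt(x^2 + y^2) = sqrt(0.007386 + 0.090273) = 0.3125

0.3125 m


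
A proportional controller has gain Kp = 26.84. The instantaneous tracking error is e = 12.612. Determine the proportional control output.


u_P = Kp * e = 26.84 * 12.612 = 338.5061

338.5061


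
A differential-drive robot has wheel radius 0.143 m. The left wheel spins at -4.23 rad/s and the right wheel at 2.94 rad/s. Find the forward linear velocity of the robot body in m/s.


v = r*(wR + wL)/2 = 0.143*(2.94 + -4.23)/2 = -0.0922

-0.0922 m/s


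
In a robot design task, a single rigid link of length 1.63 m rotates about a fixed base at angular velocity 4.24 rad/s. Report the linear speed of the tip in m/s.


v = L*omega = 1.63 * 4.24 = 6.9112

6.9112 m/s


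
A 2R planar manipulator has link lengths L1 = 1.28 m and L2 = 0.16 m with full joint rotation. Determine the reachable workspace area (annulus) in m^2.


r_max = L1 + L2 = 1.4400, r_min = |L1 - L2| = 1.1200
A = pi*(r_max^2 - r_min^2) = pi*(2.0736 - 1.2544) = 2.5736

2.5736 m^2


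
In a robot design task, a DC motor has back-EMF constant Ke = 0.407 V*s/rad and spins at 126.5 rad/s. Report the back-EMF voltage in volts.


V_emf = Ke * omega = 0.407*126.5 = 51.4855

51.4855 V


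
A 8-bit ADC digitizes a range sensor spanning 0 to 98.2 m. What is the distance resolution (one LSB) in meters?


res = range / 2^n = 98.2/2^8 = 98.2/256 = 0.3836

0.3836 m


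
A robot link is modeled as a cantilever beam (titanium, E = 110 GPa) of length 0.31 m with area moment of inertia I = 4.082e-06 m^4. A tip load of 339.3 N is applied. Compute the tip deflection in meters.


delta = F*L^3/(3*E*I) = 339.3*0.31^3/(3*1.100e+11*4.082e-06)
      = 10.1080863/1347060 = 7.5038e-06

7.5038e-06 m


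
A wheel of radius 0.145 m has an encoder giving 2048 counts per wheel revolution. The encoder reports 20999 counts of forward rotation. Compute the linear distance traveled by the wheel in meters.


revs = 20999/2048 = 10.253418
d = revs * 2*pi*r = 10.253418 * 2*pi*0.145 = 9.3415

9.3415 m


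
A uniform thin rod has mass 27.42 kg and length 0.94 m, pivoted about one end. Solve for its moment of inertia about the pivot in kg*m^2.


I = (1/3)*m*L^2 = (1/3)*27.42*0.94^2 = 8.0761

8.0761 kg*m^2


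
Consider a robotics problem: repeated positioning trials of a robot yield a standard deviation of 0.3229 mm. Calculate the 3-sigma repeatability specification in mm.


repeatability = 3*sigma = 3*0.3229 = 0.9687

0.9687 mm


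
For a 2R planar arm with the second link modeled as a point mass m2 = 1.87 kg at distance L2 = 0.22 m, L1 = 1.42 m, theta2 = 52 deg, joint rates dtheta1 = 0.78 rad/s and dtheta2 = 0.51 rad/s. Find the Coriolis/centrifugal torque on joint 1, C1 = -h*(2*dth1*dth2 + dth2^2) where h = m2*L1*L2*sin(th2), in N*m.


h = m2*L1*L2*sin(th2) = 1.87*1.42*0.22*sin(52 deg) = 0.460346
C1 = -h*(2*0.78*0.51 + 0.51^2) = -0.460346*1.0557 = -0.4860

-0.4860 N*m


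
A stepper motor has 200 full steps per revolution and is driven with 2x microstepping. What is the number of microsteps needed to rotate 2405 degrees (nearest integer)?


step_size = 360/(200*2) = 360/400 = 0.900000 deg
n = 2405/(360/400) = 2405*400/360 = 2672.2222 -> 2672

2672 steps


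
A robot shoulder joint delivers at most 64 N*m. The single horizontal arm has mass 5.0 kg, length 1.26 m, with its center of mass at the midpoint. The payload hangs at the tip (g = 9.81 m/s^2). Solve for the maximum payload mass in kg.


tau_arm = m_arm*g*(L/2) = 5.0*9.81*1.26/2 = 30.9015 N*m
tau_payload = tau_max - tau_arm = 64 - 30.9015 = 33.0985
m_payload = tau_payload / (g*L) = 33.0985 / (9.81*1.26) = 2.6777

2.6777 kg


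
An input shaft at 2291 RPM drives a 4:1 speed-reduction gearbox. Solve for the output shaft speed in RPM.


omega_out = omega_in / N = 2291 / 4 = 572.7500

572.7500 RPM


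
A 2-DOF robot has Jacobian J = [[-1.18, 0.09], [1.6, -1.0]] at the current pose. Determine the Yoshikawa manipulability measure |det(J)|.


det(J) = -1.18*-1.0 - (0.09)*(1.6) = 1.0360
|det(J)| = 1.0360

1.0360


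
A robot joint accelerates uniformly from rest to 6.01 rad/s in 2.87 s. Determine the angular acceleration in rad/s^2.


alpha = delta_omega / t = 6.01 / 2.87 = 2.0941

2.0941 rad/s^2


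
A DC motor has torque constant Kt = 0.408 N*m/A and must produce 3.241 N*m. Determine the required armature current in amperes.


I = tau / Kt = 3.241/0.408 = 7.9436

7.9436 A


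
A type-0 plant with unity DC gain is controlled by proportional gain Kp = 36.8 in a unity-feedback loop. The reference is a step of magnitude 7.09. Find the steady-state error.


e_ss = R/(1 + Kp) = 7.09/(1 + 36.8) = 7.09/37.8000 = 0.1876

0.1876


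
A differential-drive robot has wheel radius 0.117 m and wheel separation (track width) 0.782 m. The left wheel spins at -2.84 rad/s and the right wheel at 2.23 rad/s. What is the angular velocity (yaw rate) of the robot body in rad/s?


omega = r*(wR - wL)/L = 0.117*(2.23 - (-2.84))/0.782 = 0.7586

0.7586 rad/s


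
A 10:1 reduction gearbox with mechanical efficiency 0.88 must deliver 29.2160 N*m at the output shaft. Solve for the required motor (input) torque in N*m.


tau_in = tau_out / (N * eta) = 29.2160 / (10 * 0.88) = 3.3200

3.3200 N*m


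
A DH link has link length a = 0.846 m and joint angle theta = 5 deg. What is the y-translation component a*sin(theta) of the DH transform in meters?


a*sin(theta) = 0.846*sin(5 deg) = 0.0737

0.0737 m


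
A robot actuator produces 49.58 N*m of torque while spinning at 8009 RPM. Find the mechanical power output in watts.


omega = 8009 * 2*pi/60 = 838.700519 rad/s
P = tau * omega = 49.58 * 838.700519 = 41582.7717

41582.7717 W


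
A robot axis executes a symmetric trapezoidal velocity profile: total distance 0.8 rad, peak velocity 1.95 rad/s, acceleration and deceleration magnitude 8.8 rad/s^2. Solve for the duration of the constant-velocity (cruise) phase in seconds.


t_acc = v/a = 0.221591 s, d_acc = v^2/(2a) = 0.216051 rad each
d_cruise = 0.8 - 2*0.216051 = 0.367898 rad
t_cruise = d_cruise/v = 0.367898/1.95 = 0.1887

0.1887 s


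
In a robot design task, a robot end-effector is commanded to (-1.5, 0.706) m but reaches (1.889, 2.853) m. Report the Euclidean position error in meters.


dx = 1.889 - (-1.5) = 3.3890, dy = 2.853 - (0.706) = 2.1470
err = sqrt(11.485321 + 4.609609) = 4.0118

4.0118 m


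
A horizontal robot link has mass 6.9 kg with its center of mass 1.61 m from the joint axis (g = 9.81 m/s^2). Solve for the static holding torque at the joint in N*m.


tau = m*g*L = 6.9 * 9.81 * 1.61 = 108.9793

108.9793 N*m


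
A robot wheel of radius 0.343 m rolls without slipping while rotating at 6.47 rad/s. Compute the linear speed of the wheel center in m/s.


v = omega * r = 6.47 * 0.343 = 2.2192

2.2192 m/s


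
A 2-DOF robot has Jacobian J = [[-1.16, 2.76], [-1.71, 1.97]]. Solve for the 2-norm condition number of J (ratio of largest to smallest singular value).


JJ^T eigenvalues: trace(JJ^T) = 15.7682, det(JJ^T) = det(J)^2 = 5.92630336
s_max^2 = (15.7682 + sqrt(224.93091780))/2 = 15.38294854
s_min^2 = (15.7682 - sqrt(224.93091780))/2 = 0.38525146
kappa = s_max/s_min = sqrt(15.38294854/0.38525146) = 6.3190

6.3190


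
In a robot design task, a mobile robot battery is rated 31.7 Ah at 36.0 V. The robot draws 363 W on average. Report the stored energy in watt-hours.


E = capacity * V = 31.7*36.0 = 1141.2000

1141.2000 Wh


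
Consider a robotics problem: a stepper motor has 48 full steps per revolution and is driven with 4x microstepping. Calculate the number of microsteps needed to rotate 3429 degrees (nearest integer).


step_size = 360/(48*4) = 360/192 = 1.875000 deg
n = 3429/(360/192) = 3429*192/360 = 1828.8000 -> 1829

1829 steps


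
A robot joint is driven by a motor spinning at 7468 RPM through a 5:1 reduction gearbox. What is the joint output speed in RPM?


omega_joint = omega_motor / N = 7468 / 5 = 1493.6000

1493.6000 RPM


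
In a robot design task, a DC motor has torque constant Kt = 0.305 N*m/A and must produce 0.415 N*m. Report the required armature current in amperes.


I = tau / Kt = 0.415/0.305 = 1.3607

1.3607 A


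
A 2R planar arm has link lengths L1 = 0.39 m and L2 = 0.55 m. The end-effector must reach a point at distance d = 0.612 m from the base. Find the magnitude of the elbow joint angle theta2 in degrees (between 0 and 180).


cos(th2) = (d^2 - L1^2 - L2^2)/(2*L1*L2) = (0.612^2 - 0.39^2 - 0.55^2)/(2*0.39*0.55) = -0.18661072
th2 = acos(-0.18661072) = 100.7551 deg

100.7551 degrees


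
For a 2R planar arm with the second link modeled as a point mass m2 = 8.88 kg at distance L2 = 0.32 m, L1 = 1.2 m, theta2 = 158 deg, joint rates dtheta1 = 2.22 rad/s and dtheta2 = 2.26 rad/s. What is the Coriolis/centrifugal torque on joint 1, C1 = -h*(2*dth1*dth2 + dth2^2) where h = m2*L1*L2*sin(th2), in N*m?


h = m2*L1*L2*sin(th2) = 8.88*1.2*0.32*sin(158 deg) = 1.277379
C1 = -h*(2*2.22*2.26 + 2.26^2) = -1.277379*15.1420 = -19.3421

-19.3421 N*m


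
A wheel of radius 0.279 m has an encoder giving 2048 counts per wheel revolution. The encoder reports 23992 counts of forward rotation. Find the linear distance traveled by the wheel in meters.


revs = 23992/2048 = 11.714844
d = revs * 2*pi*r = 11.714844 * 2*pi*0.279 = 20.5362

20.5362 m


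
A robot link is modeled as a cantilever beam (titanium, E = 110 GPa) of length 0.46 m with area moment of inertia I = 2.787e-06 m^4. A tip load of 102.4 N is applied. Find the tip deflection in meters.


delta = F*L^3/(3*E*I) = 102.4*0.46^3/(3*1.100e+11*2.787e-06)
      = 9.9672064/919710 = 1.0837e-05

1.0837e-05 m


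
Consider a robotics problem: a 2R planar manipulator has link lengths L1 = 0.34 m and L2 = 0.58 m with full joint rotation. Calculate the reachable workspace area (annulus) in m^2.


r_max = L1 + L2 = 0.9200, r_min = |L1 - L2| = 0.2400
A = pi*(r_max^2 - r_min^2) = pi*(0.8464 - 0.0576) = 2.4781

2.4781 m^2


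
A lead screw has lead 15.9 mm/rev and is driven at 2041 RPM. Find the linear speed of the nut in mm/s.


v = lead * (RPM/60) = 15.9*2041/60 = 540.8650

540.8650 mm/s


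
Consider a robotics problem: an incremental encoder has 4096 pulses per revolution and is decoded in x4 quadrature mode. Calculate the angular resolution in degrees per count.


resolution = 360 / (PPR * 4) = 360 / 16384 = 0.0220

0.0220 degrees


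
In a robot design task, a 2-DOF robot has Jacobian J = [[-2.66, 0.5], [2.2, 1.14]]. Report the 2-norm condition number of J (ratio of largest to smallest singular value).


JJ^T eigenvalues: trace(JJ^T) = 13.4652, det(JJ^T) = det(J)^2 = 17.07672976
s_max^2 = (13.4652 + sqrt(113.00469200))/2 = 12.04778325
s_min^2 = (13.4652 - sqrt(113.00469200))/2 = 1.41741675
kappa = s_max/s_min = sqrt(12.04778325/1.41741675) = 2.9154

2.9154


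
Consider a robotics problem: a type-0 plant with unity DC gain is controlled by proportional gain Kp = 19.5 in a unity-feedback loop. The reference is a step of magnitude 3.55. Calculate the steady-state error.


e_ss = R/(1 + Kp) = 3.55/(1 + 19.5) = 3.55/20.5000 = 0.1732

0.1732


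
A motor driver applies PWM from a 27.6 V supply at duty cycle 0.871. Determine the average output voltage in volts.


V_avg = V_supply * D = 27.6*0.871 = 24.0396

24.0396 V


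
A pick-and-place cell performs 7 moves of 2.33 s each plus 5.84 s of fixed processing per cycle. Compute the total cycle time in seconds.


T = 7*2.33 + 5.84 = 22.1500

22.1500 s


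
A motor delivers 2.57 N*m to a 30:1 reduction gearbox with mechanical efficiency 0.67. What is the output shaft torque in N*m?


tau_out = tau_in * N * eta = 2.57 * 30 * 0.67 = 51.6570

51.6570 N*m


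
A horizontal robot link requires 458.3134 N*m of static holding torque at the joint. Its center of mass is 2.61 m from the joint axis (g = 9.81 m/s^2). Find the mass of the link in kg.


m = tau / (g*L) = 458.3134 / (9.81 * 2.61) = 17.9000

17.9000 kg


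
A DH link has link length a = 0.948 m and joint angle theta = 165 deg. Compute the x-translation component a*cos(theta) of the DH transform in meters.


a*cos(theta) = 0.948*cos(165 deg) = -0.9157

-0.9157 m


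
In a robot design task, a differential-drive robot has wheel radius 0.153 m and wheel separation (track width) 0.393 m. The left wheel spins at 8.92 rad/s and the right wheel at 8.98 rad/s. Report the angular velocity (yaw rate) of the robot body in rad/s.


omega = r*(wR - wL)/L = 0.153*(8.98 - (8.92))/0.393 = 0.0234

0.0234 rad/s


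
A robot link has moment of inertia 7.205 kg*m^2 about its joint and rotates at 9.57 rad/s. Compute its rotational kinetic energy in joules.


KE = (1/2)*I*omega^2 = 0.5*7.205*9.57^2 = 329.9346

329.9346 J


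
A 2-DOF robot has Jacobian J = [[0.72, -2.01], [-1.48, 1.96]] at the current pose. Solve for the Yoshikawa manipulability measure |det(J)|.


det(J) = 0.72*1.96 - (-2.01)*(-1.48) = -1.5636
|det(J)| = 1.5636

1.5636


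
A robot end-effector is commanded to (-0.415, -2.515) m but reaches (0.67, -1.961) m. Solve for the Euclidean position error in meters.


dx = 0.67 - (-0.415) = 1.0850, dy = -1.961 - (-2.515) = 0.5540
err = sqrt(1.177225 + 0.306916) = 1.2183

1.2183 m


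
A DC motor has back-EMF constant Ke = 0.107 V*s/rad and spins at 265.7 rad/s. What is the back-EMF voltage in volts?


V_emf = Ke * omega = 0.107*265.7 = 28.4299

28.4299 V


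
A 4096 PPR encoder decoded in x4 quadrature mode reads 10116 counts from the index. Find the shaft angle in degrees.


angle = counts * 360 / (PPR*4) = 10116 * 360 / 16384 = 222.2754

222.2754 degrees


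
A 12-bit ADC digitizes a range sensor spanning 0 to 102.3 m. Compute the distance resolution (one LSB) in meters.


res = range / 2^n = 102.3/2^12 = 102.3/4096 = 0.0250

0.0250 m


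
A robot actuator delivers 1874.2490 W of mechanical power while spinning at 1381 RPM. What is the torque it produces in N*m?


omega = 1381 * 2*pi/60 = 144.617982 rad/s
tau = P / omega = 1874.2490 / 144.617982 = 12.9600

12.9600 N*m


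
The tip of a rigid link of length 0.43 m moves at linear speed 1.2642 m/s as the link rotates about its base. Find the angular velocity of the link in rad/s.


omega = v / L = 1.2642 / 0.43 = 2.9400

2.9400 rad/s


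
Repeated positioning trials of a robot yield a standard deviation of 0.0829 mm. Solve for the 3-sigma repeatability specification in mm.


repeatability = 3*sigma = 3*0.0829 = 0.2487

0.2487 mm


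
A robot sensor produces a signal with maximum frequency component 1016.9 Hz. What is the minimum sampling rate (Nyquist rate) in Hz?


f_s,min = 2*f_max = 2*1016.9 = 2033.8000

2033.8000 Hz


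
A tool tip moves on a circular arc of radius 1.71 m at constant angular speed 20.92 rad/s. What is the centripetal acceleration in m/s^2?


a_c = omega^2 * r = 20.92^2 * 1.71 = 748.3753

748.3753 m/s^2


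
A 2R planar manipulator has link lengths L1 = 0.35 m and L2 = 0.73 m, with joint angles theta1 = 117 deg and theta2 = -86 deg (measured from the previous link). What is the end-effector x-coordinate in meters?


x = L1*cos(th1) + L2*cos(th1+th2) = 0.35*cos(117 deg) + 0.73*cos(31 deg) = 0.4668

0.4668 m


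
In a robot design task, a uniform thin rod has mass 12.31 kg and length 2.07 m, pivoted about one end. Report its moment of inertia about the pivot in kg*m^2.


I = (1/3)*m*L^2 = (1/3)*12.31*2.07^2 = 17.5824

17.5824 kg*m^2


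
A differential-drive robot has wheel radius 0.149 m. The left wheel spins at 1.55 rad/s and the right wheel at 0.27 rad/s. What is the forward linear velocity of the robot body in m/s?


v = r*(wR + wL)/2 = 0.149*(0.27 + 1.55)/2 = 0.1356

0.1356 m/s


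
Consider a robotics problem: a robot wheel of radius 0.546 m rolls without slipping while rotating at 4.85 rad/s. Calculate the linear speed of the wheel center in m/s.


v = omega * r = 4.85 * 0.546 = 2.6481

2.6481 m/s


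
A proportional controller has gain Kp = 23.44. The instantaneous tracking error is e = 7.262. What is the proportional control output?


u_P = Kp * e = 23.44 * 7.262 = 170.2213

170.2213


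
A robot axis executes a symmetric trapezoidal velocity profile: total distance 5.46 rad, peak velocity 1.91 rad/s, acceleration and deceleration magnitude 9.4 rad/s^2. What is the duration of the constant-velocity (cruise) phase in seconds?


t_acc = v/a = 0.203191 s, d_acc = v^2/(2a) = 0.194048 rad each
d_cruise = 5.46 - 2*0.194048 = 5.071904 rad
t_cruise = d_cruise/v = 5.071904/1.91 = 2.6554

2.6554 s


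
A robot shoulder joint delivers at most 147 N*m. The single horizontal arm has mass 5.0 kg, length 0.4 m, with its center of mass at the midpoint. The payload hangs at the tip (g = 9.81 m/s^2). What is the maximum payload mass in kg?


tau_arm = m_arm*g*(L/2) = 5.0*9.81*0.4/2 = 9.8100 N*m
tau_payload = tau_max - tau_arm = 147 - 9.8100 = 137.1900
m_payload = tau_payload / (g*L) = 137.1900 / (9.81*0.4) = 34.9618

34.9618 kg


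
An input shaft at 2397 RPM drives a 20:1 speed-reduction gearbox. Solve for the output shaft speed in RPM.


omega_out = omega_in / N = 2397 / 20 = 119.8500

119.8500 RPM


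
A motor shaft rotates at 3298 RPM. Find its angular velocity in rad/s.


omega = 3298 * 2*pi/60 = 345.3658

345.3658 rad/s


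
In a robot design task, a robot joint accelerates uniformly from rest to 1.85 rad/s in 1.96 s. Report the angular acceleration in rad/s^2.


alpha = delta_omega / t = 1.85 / 1.96 = 0.9439

0.9439 rad/s^2


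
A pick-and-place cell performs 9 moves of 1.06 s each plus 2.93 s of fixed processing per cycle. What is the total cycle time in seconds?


T = 9*1.06 + 2.93 = 12.4700

12.4700 s


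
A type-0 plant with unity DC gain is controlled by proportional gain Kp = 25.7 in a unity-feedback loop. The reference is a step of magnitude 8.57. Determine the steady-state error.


e_ss = R/(1 + Kp) = 8.57/(1 + 25.7) = 8.57/26.7000 = 0.3210

0.3210


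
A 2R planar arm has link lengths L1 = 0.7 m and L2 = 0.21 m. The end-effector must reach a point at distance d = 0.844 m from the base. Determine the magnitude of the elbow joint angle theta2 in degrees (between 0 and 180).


cos(th2) = (d^2 - L1^2 - L2^2)/(2*L1*L2) = (0.844^2 - 0.7^2 - 0.21^2)/(2*0.7*0.21) = 0.60624490
th2 = acos(0.60624490) = 52.6815 deg

52.6815 degrees


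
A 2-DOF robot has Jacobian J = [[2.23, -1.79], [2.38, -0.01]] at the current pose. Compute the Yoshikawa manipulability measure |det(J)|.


det(J) = 2.23*-0.01 - (-1.79)*(2.38) = 4.2379
|det(J)| = 4.2379

4.2379


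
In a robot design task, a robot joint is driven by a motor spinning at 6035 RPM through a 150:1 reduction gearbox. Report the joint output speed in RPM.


omega_joint = omega_motor / N = 6035 / 150 = 40.2333

40.2333 RPM


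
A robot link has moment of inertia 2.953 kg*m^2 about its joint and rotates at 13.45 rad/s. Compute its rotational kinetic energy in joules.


KE = (1/2)*I*omega^2 = 0.5*2.953*13.45^2 = 267.1025

267.1025 J


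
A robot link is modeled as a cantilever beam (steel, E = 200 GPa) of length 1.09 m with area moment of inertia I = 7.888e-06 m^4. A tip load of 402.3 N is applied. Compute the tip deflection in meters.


delta = F*L^3/(3*E*I) = 402.3*1.09^3/(3*2.000e+11*7.888e-06)
      = 520.9901667/4732800 = 1.1008e-04

1.1008e-04 m


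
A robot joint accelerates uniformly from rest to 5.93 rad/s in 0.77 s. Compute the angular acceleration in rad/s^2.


alpha = delta_omega / t = 5.93 / 0.77 = 7.7013

7.7013 rad/s^2


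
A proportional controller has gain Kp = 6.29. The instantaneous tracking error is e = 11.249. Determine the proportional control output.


u_P = Kp * e = 6.29 * 11.249 = 70.7562

70.7562


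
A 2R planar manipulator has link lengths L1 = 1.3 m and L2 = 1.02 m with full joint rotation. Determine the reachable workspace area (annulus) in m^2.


r_max = L1 + L2 = 2.3200, r_min = |L1 - L2| = 0.2800
A = pi*(r_max^2 - r_min^2) = pi*(5.3824 - 0.0784) = 16.6630

16.6630 m^2


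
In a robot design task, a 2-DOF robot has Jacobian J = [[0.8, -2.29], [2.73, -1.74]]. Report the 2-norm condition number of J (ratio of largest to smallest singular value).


JJ^T eigenvalues: trace(JJ^T) = 16.3646, det(JJ^T) = det(J)^2 = 23.61668409
s_max^2 = (16.3646 + sqrt(173.33339680))/2 = 14.76510709
s_min^2 = (16.3646 - sqrt(173.33339680))/2 = 1.59949291
kappa = s_max/s_min = sqrt(14.76510709/1.59949291) = 3.0383

3.0383


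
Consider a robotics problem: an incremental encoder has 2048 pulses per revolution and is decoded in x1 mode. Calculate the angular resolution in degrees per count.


resolution = 360 / (PPR * 1) = 360 / 2048 = 0.1758

0.1758 degrees


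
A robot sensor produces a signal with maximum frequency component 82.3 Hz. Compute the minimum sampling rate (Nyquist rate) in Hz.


f_s,min = 2*f_max = 2*82.3 = 164.6000

164.6000 Hz


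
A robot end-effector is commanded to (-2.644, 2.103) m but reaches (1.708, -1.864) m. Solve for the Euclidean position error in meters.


dx = 1.708 - (-2.644) = 4.3520, dy = -1.864 - (2.103) = -3.9670
err = sqrt(18.939904 + 15.737089) = 5.8887

5.8887 m


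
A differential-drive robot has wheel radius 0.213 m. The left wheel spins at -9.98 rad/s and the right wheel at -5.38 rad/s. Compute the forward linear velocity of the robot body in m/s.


v = r*(wR + wL)/2 = 0.213*(-5.38 + -9.98)/2 = -1.6358

-1.6358 m/s


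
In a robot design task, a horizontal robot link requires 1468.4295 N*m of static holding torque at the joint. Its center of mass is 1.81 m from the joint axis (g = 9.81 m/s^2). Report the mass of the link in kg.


m = tau / (g*L) = 1468.4295 / (9.81 * 1.81) = 82.7000

82.7000 kg


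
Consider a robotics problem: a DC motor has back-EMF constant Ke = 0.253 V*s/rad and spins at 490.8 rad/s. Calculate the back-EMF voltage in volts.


V_emf = Ke * omega = 0.253*490.8 = 124.1724

124.1724 V


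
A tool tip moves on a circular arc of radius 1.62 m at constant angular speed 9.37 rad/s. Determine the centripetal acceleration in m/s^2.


a_c = omega^2 * r = 9.37^2 * 1.62 = 142.2310

142.2310 m/s^2


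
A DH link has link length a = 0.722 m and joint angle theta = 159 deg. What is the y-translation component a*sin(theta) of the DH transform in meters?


a*sin(theta) = 0.722*sin(159 deg) = 0.2587

0.2587 m


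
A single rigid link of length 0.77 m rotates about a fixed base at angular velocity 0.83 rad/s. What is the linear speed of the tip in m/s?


v = L*omega = 0.77 * 0.83 = 0.6391

0.6391 m/s


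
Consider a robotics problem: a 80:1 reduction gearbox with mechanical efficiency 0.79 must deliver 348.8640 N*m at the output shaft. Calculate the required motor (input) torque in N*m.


tau_in = tau_out / (N * eta) = 348.8640 / (80 * 0.79) = 5.5200

5.5200 N*m


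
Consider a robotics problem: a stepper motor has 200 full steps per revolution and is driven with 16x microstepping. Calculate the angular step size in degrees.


step = 360/(200*16) = 360/3200 = 0.1125

0.1125 degrees


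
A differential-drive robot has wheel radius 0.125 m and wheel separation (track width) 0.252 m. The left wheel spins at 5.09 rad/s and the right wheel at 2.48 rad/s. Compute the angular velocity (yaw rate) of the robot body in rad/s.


omega = r*(wR - wL)/L = 0.125*(2.48 - (5.09))/0.252 = -1.2946

-1.2946 rad/s


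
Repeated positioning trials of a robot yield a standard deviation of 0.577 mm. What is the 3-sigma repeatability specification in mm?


repeatability = 3*sigma = 3*0.577 = 1.7310

1.7310 mm


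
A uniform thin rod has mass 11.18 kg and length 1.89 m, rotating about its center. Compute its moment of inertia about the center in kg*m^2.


I = (1/12)*m*L^2 = (1/12)*11.18*1.89^2 = 3.3280

3.3280 kg*m^2


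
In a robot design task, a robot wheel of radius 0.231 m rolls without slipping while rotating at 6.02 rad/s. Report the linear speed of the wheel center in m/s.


v = omega * r = 6.02 * 0.231 = 1.3906

1.3906 m/s


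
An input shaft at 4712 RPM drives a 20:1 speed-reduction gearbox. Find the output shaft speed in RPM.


omega_out = omega_in / N = 4712 / 20 = 235.6000

235.6000 RPM


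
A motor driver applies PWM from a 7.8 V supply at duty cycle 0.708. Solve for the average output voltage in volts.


V_avg = V_supply * D = 7.8*0.708 = 5.5224

5.5224 V


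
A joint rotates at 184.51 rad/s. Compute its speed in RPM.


RPM = 184.51 * 60/(2*pi) = 1761.9407

1761.9407 RPM


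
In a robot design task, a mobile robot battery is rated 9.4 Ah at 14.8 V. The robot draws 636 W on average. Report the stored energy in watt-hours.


E = capacity * V = 9.4*14.8 = 139.1200

139.1200 Wh


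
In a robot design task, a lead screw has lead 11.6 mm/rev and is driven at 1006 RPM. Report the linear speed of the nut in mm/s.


v = lead * (RPM/60) = 11.6*1006/60 = 194.4933

194.4933 mm/s


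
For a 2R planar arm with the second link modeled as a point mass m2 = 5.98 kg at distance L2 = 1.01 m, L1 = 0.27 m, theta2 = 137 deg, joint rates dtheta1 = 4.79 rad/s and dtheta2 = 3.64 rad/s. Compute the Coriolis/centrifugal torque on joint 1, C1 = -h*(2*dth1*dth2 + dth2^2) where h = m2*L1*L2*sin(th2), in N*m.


h = m2*L1*L2*sin(th2) = 5.98*0.27*1.01*sin(137 deg) = 1.112166
C1 = -h*(2*4.79*3.64 + 3.64^2) = -1.112166*48.1208 = -53.5183

-53.5183 N*m


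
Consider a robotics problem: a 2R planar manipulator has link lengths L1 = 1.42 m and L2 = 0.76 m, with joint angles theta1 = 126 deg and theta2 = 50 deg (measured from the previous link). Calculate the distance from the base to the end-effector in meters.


x = L1*cos(th1) + L2*cos(th1+th2) = -1.592804
y = L1*sin(th1) + L2*sin(th1+th2) = 1.201819
d = sqrt(x^2 + y^2) = sqrt(2.537025 + 1.444369) = 1.9953

1.9953 m


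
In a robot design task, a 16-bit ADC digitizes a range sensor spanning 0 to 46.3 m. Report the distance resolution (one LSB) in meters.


res = range / 2^n = 46.3/2^16 = 46.3/65536 = 7.0648e-04

7.0648e-04 m


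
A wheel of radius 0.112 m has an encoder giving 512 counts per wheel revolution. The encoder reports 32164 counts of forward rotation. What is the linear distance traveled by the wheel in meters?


revs = 32164/512 = 62.820312
d = revs * 2*pi*r = 62.820312 * 2*pi*0.112 = 44.2077

44.2077 m


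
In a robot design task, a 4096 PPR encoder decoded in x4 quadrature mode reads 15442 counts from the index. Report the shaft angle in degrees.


angle = counts * 360 / (PPR*4) = 15442 * 360 / 16384 = 339.3018

339.3018 degrees


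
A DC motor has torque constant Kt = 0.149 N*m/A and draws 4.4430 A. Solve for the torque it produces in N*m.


tau = Kt * I = 0.149*4.4430 = 0.6620

0.6620 N*m


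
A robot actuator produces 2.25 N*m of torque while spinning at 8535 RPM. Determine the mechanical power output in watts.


omega = 8535 * 2*pi/60 = 893.783110 rad/s
P = tau * omega = 2.25 * 893.783110 = 2011.0120

2011.0120 W


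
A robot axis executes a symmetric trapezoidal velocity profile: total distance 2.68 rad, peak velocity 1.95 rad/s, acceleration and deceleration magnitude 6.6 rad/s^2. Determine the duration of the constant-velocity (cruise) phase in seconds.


t_acc = v/a = 0.295455 s, d_acc = v^2/(2a) = 0.288068 rad each
d_cruise = 2.68 - 2*0.288068 = 2.103864 rad
t_cruise = d_cruise/v = 2.103864/1.95 = 1.0789

1.0789 s


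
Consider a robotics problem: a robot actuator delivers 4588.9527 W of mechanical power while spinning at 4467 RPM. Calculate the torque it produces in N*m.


omega = 4467 * 2*pi/60 = 467.783146 rad/s
tau = P / omega = 4588.9527 / 467.783146 = 9.8100

9.8100 N*m


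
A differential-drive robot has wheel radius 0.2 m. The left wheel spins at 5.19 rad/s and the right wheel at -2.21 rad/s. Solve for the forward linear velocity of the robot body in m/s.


v = r*(wR + wL)/2 = 0.2*(-2.21 + 5.19)/2 = 0.2980

0.2980 m/s


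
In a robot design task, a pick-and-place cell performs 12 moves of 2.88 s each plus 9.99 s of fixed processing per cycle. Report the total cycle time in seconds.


T = 12*2.88 + 9.99 = 44.5500

44.5500 s


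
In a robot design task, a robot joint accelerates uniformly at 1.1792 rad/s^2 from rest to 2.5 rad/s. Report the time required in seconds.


t = delta_omega / alpha = 2.5 / 1.1792 = 2.1201

2.1201 s


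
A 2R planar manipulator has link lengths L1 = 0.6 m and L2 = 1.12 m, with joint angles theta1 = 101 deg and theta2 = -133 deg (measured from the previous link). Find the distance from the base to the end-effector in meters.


x = L1*cos(th1) + L2*cos(th1+th2) = 0.835328
y = L1*sin(th1) + L2*sin(th1+th2) = -0.004533
d = sqrt(x^2 + y^2) = sqrt(0.697773 + 2.054809e-05) = 0.8353

0.8353 m


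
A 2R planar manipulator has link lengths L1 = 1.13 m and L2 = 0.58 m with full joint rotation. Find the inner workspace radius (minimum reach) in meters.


r_min = |L1 - L2| = |1.13 - 0.58| = 0.5500

0.5500 m


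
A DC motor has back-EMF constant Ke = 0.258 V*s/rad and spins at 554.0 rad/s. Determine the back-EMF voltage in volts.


V_emf = Ke * omega = 0.258*554.0 = 142.9320

142.9320 V


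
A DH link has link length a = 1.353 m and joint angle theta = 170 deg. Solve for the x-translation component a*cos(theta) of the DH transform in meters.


a*cos(theta) = 1.353*cos(170 deg) = -1.3324

-1.3324 m


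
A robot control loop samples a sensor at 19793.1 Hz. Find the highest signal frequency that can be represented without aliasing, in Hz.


f_max = f_s/2 = 19793.1/2 = 9896.5500

9896.5500 Hz


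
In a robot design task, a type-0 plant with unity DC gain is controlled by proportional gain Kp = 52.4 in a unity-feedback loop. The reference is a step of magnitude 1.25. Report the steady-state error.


e_ss = R/(1 + Kp) = 1.25/(1 + 52.4) = 1.25/53.4000 = 0.0234

0.0234


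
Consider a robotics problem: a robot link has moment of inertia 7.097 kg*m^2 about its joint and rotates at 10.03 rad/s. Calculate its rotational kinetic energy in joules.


KE = (1/2)*I*omega^2 = 0.5*7.097*10.03^2 = 356.9823

356.9823 J


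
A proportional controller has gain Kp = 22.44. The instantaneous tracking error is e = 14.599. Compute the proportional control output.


u_P = Kp * e = 22.44 * 14.599 = 327.6016

327.6016


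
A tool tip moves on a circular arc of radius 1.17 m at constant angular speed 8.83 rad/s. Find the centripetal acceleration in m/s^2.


a_c = omega^2 * r = 8.83^2 * 1.17 = 91.2236

91.2236 m/s^2


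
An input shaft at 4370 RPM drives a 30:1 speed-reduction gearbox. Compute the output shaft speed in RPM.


omega_out = omega_in / N = 4370 / 30 = 145.6667

145.6667 RPM


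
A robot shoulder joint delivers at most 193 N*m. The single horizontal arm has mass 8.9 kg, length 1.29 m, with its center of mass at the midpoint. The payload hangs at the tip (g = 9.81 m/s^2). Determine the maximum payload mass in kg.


tau_arm = m_arm*g*(L/2) = 8.9*9.81*1.29/2 = 56.3143 N*m
tau_payload = tau_max - tau_arm = 193 - 56.3143 = 136.6857
m_payload = tau_payload / (g*L) = 136.6857 / (9.81*1.29) = 10.8010

10.8010 kg


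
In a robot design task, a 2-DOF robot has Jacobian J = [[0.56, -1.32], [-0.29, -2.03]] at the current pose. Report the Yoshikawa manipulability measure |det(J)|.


det(J) = 0.56*-2.03 - (-1.32)*(-0.29) = -1.5196
|det(J)| = 1.5196

1.5196


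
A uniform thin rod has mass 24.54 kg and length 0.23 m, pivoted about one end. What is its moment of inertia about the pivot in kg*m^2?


I = (1/3)*m*L^2 = (1/3)*24.54*0.23^2 = 0.4327

0.4327 kg*m^2


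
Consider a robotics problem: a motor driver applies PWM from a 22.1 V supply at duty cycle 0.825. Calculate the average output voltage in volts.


V_avg = V_supply * D = 22.1*0.825 = 18.2325

18.2325 V


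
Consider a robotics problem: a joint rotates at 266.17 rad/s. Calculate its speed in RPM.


RPM = 266.17 * 60/(2*pi) = 2541.7363

2541.7363 RPM


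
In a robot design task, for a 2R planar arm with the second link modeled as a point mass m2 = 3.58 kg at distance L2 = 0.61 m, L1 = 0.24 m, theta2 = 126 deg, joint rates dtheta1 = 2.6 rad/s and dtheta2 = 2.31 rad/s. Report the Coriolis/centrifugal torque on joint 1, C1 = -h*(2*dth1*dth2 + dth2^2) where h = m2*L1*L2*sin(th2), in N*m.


h = m2*L1*L2*sin(th2) = 3.58*0.24*0.61*sin(126 deg) = 0.424016
C1 = -h*(2*2.6*2.31 + 2.31^2) = -0.424016*17.3481 = -7.3559

-7.3559 N*m


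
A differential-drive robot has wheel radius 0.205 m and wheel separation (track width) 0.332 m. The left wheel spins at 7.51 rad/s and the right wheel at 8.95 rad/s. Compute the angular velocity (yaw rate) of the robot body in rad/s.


omega = r*(wR - wL)/L = 0.205*(8.95 - (7.51))/0.332 = 0.8892

0.8892 rad/s


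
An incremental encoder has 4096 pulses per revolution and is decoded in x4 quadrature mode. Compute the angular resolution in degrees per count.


resolution = 360 / (PPR * 4) = 360 / 16384 = 0.0220

0.0220 degrees


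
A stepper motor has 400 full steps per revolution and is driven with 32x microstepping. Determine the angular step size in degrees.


step = 360/(400*32) = 360/12800 = 0.0281

0.0281 degrees


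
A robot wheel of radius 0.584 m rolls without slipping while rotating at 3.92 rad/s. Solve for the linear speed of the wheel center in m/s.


v = omega * r = 3.92 * 0.584 = 2.2893

2.2893 m/s
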